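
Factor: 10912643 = 7^2*222707^1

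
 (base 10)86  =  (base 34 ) 2i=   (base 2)1010110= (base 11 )79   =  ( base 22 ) 3k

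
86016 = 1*86016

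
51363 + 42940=94303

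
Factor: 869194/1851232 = 434597/925616 = 2^(  -  4)*17^ ( - 1)*41^(  -  1)*83^(-1)*434597^1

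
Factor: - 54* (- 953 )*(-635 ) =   -  2^1*3^3*5^1*127^1*953^1= - 32678370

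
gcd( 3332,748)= 68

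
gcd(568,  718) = 2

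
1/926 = 1/926 = 0.00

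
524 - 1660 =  - 1136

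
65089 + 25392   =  90481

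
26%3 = 2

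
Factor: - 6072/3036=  -2^1 = - 2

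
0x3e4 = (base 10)996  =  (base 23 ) 1K7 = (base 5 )12441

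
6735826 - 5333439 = 1402387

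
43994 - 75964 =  - 31970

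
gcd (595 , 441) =7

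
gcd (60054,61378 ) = 2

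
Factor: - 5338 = - 2^1*17^1 * 157^1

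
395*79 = 31205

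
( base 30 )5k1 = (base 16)13ED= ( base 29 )61Q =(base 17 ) 10b1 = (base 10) 5101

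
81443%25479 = 5006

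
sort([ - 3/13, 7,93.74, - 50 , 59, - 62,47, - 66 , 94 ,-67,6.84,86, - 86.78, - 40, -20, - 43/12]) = [ - 86.78, - 67, - 66, - 62, - 50, - 40, - 20, - 43/12, - 3/13,6.84,7,47, 59,86, 93.74 , 94]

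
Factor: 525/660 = 2^( - 2)*5^1 * 7^1 * 11^(-1)= 35/44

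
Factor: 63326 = 2^1 * 31663^1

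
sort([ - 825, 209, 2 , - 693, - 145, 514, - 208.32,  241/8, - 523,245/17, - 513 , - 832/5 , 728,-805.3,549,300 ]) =[ - 825, - 805.3,  -  693, - 523, - 513, - 208.32, - 832/5, - 145,2,245/17,241/8,  209,300,514,549 , 728]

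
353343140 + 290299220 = 643642360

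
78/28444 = 3/1094 = 0.00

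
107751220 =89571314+18179906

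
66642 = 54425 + 12217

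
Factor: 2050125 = 3^1 *5^3*7^1*11^1*71^1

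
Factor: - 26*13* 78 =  - 26364=- 2^2*3^1*13^3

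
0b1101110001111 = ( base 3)100200022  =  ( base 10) 7055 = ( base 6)52355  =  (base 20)HCF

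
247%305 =247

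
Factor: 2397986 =2^1*17^1*70529^1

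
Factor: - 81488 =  - 2^4 * 11^1*463^1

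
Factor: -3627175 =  - 5^2*29^1*5003^1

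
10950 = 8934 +2016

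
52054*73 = 3799942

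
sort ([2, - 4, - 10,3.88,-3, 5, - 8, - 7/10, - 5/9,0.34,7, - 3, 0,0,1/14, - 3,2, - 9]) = [ - 10, - 9, - 8, - 4, - 3,  -  3, - 3,  -  7/10, - 5/9,0,0,1/14,0.34,2,2,  3.88, 5,7 ] 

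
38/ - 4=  - 19/2 = - 9.50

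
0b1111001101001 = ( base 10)7785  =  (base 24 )DC9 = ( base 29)97D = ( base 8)17151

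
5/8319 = 5/8319=0.00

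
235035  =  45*5223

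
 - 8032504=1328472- 9360976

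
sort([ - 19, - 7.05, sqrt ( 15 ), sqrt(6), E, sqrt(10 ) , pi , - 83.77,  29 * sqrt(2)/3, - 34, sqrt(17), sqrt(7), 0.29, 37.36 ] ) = [ - 83.77 , - 34, - 19,  -  7.05,0.29,sqrt (6),sqrt(7),E, pi,sqrt( 10), sqrt(15 ), sqrt ( 17), 29* sqrt( 2)/3, 37.36] 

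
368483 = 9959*37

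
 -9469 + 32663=23194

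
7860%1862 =412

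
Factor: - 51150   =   - 2^1*3^1*5^2*11^1*31^1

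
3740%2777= 963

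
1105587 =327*3381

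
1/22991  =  1/22991 = 0.00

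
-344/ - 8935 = 344/8935  =  0.04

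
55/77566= 55/77566=0.00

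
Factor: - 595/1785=- 1/3 = - 3^ (-1)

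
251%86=79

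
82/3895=2/95 = 0.02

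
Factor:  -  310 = -2^1 * 5^1 * 31^1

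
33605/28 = 33605/28 = 1200.18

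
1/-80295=-1/80295 = - 0.00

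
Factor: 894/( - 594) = -149/99 = -3^( - 2 )*11^( - 1)* 149^1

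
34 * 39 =1326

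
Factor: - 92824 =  - 2^3*41^1*283^1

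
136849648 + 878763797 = 1015613445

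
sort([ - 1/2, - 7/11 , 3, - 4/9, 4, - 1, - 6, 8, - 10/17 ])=[ - 6, - 1,  -  7/11 , - 10/17,-1/2, - 4/9,3, 4,  8 ]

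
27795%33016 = 27795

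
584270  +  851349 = 1435619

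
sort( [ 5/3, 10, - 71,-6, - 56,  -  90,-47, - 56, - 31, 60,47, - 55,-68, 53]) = [ - 90 , - 71, - 68 , - 56, - 56, - 55, - 47,-31, - 6, 5/3 , 10, 47, 53, 60]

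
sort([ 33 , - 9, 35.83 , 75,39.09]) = [ - 9, 33,35.83,39.09 , 75] 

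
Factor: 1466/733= 2 = 2^1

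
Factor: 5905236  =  2^2*3^1*492103^1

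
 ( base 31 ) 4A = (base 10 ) 134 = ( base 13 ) A4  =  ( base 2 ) 10000110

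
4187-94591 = -90404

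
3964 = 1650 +2314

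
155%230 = 155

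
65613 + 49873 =115486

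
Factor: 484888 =2^3  *60611^1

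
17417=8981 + 8436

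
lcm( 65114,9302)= 65114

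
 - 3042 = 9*( - 338)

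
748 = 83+665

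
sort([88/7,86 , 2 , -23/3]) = [ - 23/3,2, 88/7,86 ] 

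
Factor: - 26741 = -11^2*13^1 * 17^1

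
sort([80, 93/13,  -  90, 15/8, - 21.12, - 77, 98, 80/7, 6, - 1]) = [ - 90, - 77,- 21.12 , - 1,15/8,6, 93/13, 80/7,80,98] 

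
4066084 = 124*32791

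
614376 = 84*7314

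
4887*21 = 102627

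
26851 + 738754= 765605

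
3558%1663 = 232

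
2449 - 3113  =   - 664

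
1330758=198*6721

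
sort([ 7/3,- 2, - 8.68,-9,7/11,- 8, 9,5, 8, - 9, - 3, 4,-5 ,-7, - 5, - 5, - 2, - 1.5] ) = [ - 9,  -  9,- 8.68,  -  8, - 7,-5, - 5, - 5, - 3,-2,-2, - 1.5, 7/11, 7/3, 4, 5,8,  9]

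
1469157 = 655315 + 813842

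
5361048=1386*3868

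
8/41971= 8/41971 = 0.00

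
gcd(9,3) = 3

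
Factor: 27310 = 2^1*5^1 * 2731^1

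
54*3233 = 174582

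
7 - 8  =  - 1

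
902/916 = 451/458 = 0.98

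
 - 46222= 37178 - 83400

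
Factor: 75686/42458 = 41/23 = 23^ ( - 1 ) * 41^1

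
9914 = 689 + 9225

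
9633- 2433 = 7200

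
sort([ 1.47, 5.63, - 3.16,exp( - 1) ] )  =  [ - 3.16, exp(-1), 1.47,5.63]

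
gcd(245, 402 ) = 1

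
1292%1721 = 1292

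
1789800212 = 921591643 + 868208569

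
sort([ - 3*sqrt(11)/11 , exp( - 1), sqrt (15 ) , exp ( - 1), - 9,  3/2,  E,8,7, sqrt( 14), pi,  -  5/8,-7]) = [ -9,-7,  -  3*sqrt (11)/11, - 5/8 , exp(-1),  exp( - 1 ),3/2, E, pi,sqrt(14 ),sqrt( 15), 7,8] 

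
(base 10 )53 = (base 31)1m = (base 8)65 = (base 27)1q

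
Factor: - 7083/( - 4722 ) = 3/2 = 2^( - 1) * 3^1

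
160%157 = 3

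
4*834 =3336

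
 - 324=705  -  1029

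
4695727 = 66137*71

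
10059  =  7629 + 2430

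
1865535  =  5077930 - 3212395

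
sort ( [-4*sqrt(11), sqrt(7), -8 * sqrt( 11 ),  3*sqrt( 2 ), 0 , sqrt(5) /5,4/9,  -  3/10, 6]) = [ - 8*sqrt( 11),-4 * sqrt(11 ),- 3/10, 0, 4/9, sqrt( 5) /5 , sqrt( 7 ), 3*sqrt(2), 6]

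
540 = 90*6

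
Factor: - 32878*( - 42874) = 2^2 * 13^1*17^2*97^1*967^1 = 1409611372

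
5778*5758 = 33269724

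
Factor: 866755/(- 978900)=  - 173351/195780 = - 2^( - 2 ) *3^( -1)*5^( - 1)*13^( - 1)*23^1*251^(-1 )*7537^1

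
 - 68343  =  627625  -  695968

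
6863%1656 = 239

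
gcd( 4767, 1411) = 1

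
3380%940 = 560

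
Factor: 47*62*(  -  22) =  - 64108= -2^2*11^1*31^1 * 47^1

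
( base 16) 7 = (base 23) 7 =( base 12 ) 7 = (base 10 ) 7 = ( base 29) 7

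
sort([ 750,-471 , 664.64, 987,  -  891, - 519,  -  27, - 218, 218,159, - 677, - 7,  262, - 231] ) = [ - 891,-677, - 519,- 471, - 231, - 218, - 27, - 7,  159 , 218, 262,664.64 , 750 , 987] 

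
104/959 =104/959  =  0.11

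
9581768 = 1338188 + 8243580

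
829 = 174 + 655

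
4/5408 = 1/1352 =0.00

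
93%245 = 93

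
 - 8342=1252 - 9594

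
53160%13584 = 12408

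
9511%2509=1984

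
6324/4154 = 1 + 35/67 = 1.52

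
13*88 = 1144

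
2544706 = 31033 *82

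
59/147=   59/147 = 0.40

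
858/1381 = 858/1381 = 0.62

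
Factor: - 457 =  - 457^1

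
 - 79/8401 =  - 1+8322/8401 = - 0.01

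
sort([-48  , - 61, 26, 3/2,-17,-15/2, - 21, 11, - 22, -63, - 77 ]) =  [ - 77, - 63, - 61,-48, - 22, - 21,- 17,-15/2,3/2,11,26]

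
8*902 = 7216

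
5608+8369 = 13977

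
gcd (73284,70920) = 2364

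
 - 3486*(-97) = 338142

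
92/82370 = 46/41185 =0.00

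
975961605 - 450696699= 525264906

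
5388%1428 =1104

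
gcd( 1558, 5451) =1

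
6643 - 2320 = 4323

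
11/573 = 11/573 = 0.02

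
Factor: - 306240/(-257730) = 2^5*11^(- 1 ) *29^1*71^( - 1 ) =928/781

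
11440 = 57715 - 46275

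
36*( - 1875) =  - 67500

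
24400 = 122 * 200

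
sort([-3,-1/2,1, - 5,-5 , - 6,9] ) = [  -  6,-5, - 5, - 3, - 1/2, 1,  9 ] 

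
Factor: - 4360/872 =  - 5^1 = - 5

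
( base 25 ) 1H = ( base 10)42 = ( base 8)52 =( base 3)1120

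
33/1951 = 33/1951 = 0.02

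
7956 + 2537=10493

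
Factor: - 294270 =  - 2^1*3^1*5^1 * 17^1*577^1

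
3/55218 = 1/18406 = 0.00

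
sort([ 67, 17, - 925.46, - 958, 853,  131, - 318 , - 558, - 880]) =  [ - 958,-925.46, - 880,  -  558,-318 , 17 , 67, 131,853] 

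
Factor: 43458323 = 991^1*43853^1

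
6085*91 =553735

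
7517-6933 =584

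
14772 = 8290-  - 6482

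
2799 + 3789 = 6588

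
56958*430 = 24491940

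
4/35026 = 2/17513 = 0.00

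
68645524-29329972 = 39315552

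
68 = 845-777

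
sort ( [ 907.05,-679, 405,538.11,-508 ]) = [ - 679,- 508,405,538.11, 907.05 ]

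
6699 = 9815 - 3116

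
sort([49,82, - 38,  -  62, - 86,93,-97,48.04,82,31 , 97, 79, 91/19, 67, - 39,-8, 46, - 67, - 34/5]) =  [-97, - 86, - 67, - 62,-39, - 38, - 8, - 34/5,91/19,31,46,  48.04,49,  67,79,82 , 82,93 , 97]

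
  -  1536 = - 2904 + 1368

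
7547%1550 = 1347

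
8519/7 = 1217 = 1217.00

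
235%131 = 104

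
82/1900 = 41/950 =0.04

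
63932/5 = 63932/5 = 12786.40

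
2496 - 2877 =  - 381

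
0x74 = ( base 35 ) 3b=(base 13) 8c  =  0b1110100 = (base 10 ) 116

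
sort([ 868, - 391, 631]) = [-391,631, 868 ] 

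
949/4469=949/4469 = 0.21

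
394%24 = 10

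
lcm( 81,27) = 81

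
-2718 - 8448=-11166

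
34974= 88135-53161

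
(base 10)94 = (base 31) 31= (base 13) 73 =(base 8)136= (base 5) 334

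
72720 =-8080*( - 9)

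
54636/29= 1884 = 1884.00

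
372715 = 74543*5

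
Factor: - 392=-2^3*7^2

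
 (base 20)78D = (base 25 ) 4IN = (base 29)3ff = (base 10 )2973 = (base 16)B9D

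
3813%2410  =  1403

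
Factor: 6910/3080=2^( - 2 )*7^( -1)*11^( - 1 )*691^1= 691/308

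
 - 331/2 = -166+1/2 = - 165.50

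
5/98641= 5/98641 = 0.00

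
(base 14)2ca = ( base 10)570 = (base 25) mk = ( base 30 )J0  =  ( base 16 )23a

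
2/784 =1/392=0.00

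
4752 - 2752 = 2000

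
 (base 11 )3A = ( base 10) 43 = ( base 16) 2B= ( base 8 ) 53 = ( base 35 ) 18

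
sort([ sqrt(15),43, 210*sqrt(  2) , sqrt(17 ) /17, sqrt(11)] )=[sqrt(17 ) /17, sqrt(11 ),sqrt(15 )  ,  43, 210*sqrt(2 )] 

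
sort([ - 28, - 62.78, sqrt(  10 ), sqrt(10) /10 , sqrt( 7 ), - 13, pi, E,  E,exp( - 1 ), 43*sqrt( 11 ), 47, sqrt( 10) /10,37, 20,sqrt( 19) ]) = [ - 62.78, - 28, - 13,sqrt( 10)/10, sqrt( 10)/10, exp(  -  1 ), sqrt (7) , E, E, pi, sqrt( 10 ), sqrt(19 ), 20, 37, 47, 43*sqrt( 11 )]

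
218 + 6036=6254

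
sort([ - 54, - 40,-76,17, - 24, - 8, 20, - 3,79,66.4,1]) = [ - 76,-54, - 40, - 24,  -  8, - 3 , 1,  17,20  ,  66.4,79]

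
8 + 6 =14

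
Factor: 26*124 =3224 = 2^3 * 13^1*31^1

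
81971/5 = 81971/5 = 16394.20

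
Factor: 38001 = 3^1*53^1 *239^1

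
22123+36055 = 58178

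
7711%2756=2199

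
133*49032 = 6521256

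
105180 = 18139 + 87041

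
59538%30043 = 29495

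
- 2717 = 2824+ - 5541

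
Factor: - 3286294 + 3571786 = 2^2*3^1 * 37^1*643^1 =285492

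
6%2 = 0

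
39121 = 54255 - 15134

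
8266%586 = 62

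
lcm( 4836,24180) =24180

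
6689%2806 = 1077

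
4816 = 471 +4345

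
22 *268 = 5896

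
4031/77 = 52 + 27/77 = 52.35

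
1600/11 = 145 + 5/11 = 145.45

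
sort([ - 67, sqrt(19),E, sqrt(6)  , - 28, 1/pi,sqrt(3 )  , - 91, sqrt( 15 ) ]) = [ - 91 , - 67,  -  28,1/pi, sqrt( 3), sqrt( 6 ), E , sqrt( 15),sqrt(19)]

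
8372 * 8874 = 74293128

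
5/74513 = 5/74513  =  0.00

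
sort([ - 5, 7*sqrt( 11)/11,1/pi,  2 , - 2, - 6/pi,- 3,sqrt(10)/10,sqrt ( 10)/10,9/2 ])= [  -  5,-3, -2, - 6/pi, sqrt ( 10 )/10,sqrt(10)/10,1/pi,2,7 * sqrt(11)/11, 9/2]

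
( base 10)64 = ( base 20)34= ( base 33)1V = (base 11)59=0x40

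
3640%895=60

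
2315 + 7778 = 10093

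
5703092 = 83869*68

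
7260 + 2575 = 9835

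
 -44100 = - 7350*6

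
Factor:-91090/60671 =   -  2^1*5^1*13^( - 2 ) * 359^(- 1)*9109^1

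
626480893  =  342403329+284077564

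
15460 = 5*3092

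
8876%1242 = 182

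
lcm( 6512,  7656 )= 566544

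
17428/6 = 8714/3=2904.67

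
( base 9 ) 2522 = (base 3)2120202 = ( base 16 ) 75b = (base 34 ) 1LD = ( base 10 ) 1883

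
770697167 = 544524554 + 226172613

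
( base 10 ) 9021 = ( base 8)21475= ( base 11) 6861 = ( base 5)242041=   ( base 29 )AL2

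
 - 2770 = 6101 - 8871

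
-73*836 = -61028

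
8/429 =8/429 = 0.02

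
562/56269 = 562/56269 = 0.01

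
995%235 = 55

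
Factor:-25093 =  - 23^1 * 1091^1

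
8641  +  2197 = 10838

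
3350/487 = 3350/487 = 6.88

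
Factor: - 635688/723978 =  -  2^2 * 3^2 *41^( - 1) = -36/41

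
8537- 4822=3715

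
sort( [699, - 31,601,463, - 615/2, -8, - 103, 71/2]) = [ - 615/2, - 103, - 31, - 8,71/2,  463,601,699]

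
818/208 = 409/104  =  3.93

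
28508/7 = 4072 + 4/7 = 4072.57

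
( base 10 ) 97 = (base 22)49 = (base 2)1100001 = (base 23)45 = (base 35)2R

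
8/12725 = 8/12725 = 0.00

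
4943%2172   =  599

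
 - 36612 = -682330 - - 645718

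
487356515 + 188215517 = 675572032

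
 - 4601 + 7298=2697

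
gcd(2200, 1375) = 275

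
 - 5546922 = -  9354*593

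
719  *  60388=43418972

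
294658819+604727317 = 899386136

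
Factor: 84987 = 3^2*7^1 * 19^1*71^1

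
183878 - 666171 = -482293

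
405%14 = 13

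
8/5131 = 8/5131=0.00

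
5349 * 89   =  476061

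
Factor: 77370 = 2^1*3^1*5^1*2579^1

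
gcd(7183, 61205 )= 1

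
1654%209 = 191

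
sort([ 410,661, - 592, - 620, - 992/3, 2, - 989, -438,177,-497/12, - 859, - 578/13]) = [ -989, - 859, - 620, - 592, - 438, - 992/3,-578/13, - 497/12,2, 177 , 410,661]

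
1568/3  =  1568/3 = 522.67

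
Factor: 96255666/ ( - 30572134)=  - 3^2*13^1*17^1*587^( - 1)*24197^1*26041^( - 1) = -48127833/15286067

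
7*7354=51478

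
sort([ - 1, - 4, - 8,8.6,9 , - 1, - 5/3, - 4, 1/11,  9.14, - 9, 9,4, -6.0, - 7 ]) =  [ - 9, - 8, - 7, - 6.0, - 4, - 4, - 5/3,  -  1, - 1, 1/11,  4,8.6, 9,  9, 9.14 ]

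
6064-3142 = 2922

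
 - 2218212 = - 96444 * 23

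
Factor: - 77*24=  -  1848 = - 2^3*3^1*7^1*11^1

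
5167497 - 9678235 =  - 4510738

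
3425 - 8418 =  - 4993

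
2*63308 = 126616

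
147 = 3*49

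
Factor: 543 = 3^1*181^1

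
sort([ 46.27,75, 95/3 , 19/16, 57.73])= [19/16, 95/3, 46.27, 57.73, 75]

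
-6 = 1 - 7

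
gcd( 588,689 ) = 1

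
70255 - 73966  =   - 3711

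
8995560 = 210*42836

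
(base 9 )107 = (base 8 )130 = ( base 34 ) 2k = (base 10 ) 88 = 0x58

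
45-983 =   -  938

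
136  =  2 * 68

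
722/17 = 42 + 8/17=42.47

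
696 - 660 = 36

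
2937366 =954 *3079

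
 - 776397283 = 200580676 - 976977959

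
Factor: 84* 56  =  2^5*3^1*7^2 = 4704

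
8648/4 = 2162 = 2162.00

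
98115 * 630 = 61812450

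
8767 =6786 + 1981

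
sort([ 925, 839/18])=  [839/18,925 ]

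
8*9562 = 76496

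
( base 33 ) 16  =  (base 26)1D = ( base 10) 39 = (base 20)1J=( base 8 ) 47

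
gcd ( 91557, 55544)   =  1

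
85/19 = 4 + 9/19 = 4.47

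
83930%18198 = 11138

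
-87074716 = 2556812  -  89631528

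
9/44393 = 9/44393 = 0.00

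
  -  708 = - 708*1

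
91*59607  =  5424237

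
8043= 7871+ 172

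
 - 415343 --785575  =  370232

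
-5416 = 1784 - 7200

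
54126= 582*93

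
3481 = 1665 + 1816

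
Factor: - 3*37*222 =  - 24642 = - 2^1*3^2*37^2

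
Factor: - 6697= - 37^1*181^1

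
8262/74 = 4131/37 =111.65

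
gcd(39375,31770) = 45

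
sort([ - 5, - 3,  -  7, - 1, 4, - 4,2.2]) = [ - 7, - 5,  -  4, - 3, - 1, 2.2,4] 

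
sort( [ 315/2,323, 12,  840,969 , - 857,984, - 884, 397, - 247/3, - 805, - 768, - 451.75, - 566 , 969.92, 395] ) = [ - 884 , - 857, - 805, - 768, - 566,  -  451.75, - 247/3, 12,  315/2, 323, 395, 397,840, 969, 969.92, 984]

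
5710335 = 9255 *617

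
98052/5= 19610 +2/5= 19610.40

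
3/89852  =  3/89852 = 0.00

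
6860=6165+695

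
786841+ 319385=1106226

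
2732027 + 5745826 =8477853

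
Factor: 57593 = 57593^1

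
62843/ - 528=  - 5713/48 = - 119.02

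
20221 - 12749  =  7472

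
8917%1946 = 1133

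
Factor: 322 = 2^1*7^1*23^1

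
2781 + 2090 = 4871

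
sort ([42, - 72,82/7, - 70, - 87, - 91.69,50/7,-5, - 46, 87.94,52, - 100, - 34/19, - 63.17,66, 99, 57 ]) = [ - 100, -91.69, -87, - 72, - 70, - 63.17, -46, - 5, - 34/19, 50/7, 82/7, 42, 52, 57, 66, 87.94 , 99]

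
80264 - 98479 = - 18215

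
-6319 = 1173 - 7492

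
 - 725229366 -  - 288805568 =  - 436423798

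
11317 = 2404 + 8913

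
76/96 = 19/24= 0.79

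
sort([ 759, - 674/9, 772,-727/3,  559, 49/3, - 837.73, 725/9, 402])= [ - 837.73, - 727/3, - 674/9,49/3, 725/9,402, 559,  759, 772]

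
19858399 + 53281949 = 73140348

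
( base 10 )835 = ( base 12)597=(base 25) 18a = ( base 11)69a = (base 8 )1503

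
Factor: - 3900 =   -  2^2*3^1*5^2*13^1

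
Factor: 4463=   4463^1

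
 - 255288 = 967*(-264 )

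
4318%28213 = 4318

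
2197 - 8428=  - 6231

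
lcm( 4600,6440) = 32200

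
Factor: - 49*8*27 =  - 10584 = -2^3*3^3*7^2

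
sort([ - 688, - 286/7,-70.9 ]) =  [  -  688,-70.9, - 286/7] 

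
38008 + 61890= 99898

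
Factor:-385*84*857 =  - 27715380 = - 2^2*3^1*5^1 * 7^2*11^1*857^1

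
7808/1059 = 7 + 395/1059 = 7.37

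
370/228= 1+71/114 =1.62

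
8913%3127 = 2659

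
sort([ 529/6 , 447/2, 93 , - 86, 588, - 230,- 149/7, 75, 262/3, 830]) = [ - 230, - 86, - 149/7, 75, 262/3,  529/6,93, 447/2 , 588, 830]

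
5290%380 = 350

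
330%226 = 104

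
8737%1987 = 789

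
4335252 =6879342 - 2544090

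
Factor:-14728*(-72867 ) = 1073185176 = 2^3*3^1*7^1 * 107^1*227^1*263^1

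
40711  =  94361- 53650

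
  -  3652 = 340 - 3992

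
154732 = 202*766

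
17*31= 527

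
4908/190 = 2454/95 = 25.83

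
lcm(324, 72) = 648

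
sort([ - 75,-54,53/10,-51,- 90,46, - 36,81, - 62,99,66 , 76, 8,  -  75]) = [ - 90, - 75, - 75,  -  62, - 54, - 51, - 36,53/10,8,46, 66,76,81, 99]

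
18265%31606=18265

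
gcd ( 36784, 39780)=4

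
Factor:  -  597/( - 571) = 3^1*199^1*571^( - 1)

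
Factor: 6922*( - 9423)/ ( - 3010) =32613003/1505 = 3^3 * 5^( - 1)* 7^(-1)*43^( - 1 )*349^1*3461^1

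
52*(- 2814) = -146328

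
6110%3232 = 2878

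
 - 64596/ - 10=6459 + 3/5 = 6459.60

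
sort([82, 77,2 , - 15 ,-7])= [ - 15, - 7, 2,77,82] 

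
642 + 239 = 881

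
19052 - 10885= 8167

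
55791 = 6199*9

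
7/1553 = 7/1553= 0.00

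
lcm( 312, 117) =936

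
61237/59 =1037 + 54/59  =  1037.92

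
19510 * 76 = 1482760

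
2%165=2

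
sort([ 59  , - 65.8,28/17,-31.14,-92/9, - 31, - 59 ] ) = [  -  65.8,-59,-31.14, - 31,  -  92/9,28/17,59 ]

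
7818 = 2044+5774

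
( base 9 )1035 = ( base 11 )632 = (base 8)1371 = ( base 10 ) 761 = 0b1011111001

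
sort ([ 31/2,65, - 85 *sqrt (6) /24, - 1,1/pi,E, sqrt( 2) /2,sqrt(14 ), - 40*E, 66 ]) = [  -  40 * E, - 85*sqrt( 6 ) /24, - 1,  1/pi , sqrt( 2) /2,  E,sqrt(14),31/2,65,66]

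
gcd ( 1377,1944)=81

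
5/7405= 1/1481=0.00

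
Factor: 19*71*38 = 2^1 * 19^2 *71^1 = 51262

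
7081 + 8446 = 15527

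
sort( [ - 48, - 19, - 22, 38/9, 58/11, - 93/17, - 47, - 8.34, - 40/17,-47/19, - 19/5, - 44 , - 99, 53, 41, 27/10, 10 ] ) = [ - 99, - 48, - 47, - 44, - 22, - 19, - 8.34, - 93/17,-19/5, - 47/19 , - 40/17, 27/10, 38/9,58/11,10 , 41, 53]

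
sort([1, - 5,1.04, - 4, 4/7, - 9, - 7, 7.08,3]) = [ - 9, - 7,- 5,-4, 4/7, 1 , 1.04, 3,7.08]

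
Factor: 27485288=2^3 * 3435661^1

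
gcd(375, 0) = 375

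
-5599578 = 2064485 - 7664063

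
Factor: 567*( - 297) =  - 168399 = -3^7*7^1 * 11^1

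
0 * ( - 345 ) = 0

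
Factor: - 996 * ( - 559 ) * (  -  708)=  -  394188912 = - 2^4*3^2*13^1*43^1*59^1 * 83^1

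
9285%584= 525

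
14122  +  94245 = 108367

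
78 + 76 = 154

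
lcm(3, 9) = 9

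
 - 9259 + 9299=40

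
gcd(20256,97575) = 3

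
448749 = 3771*119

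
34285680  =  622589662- 588303982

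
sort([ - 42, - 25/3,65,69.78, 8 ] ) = [ - 42, - 25/3, 8,65 , 69.78 ]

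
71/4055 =71/4055 = 0.02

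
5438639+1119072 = 6557711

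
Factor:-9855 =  - 3^3*5^1*73^1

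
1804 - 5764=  - 3960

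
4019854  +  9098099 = 13117953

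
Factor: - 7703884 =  - 2^2*1925971^1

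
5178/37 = 139 + 35/37=139.95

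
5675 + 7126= 12801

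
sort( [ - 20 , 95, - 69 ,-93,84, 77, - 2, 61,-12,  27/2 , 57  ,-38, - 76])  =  [ -93 , - 76,  -  69,-38, - 20, - 12,-2,  27/2, 57, 61,  77, 84,  95]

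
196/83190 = 98/41595 = 0.00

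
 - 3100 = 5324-8424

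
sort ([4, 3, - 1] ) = [ - 1,3,4 ] 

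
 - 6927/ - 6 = 2309/2=1154.50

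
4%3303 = 4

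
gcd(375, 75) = 75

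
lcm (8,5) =40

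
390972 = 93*4204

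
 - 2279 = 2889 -5168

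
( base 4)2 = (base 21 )2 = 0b10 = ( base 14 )2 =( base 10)2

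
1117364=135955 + 981409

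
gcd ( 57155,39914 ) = 7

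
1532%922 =610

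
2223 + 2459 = 4682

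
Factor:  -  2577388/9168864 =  - 644347/2292216 = -  2^( - 3)*3^( - 1)* 11^1*19^1 * 149^( - 1 )*641^( - 1 ) * 3083^1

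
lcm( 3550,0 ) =0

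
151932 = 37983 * 4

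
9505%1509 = 451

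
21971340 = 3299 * 6660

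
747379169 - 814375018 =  - 66995849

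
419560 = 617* 680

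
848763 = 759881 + 88882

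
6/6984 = 1/1164 = 0.00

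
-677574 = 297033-974607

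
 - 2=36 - 38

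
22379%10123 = 2133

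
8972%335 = 262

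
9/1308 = 3/436 = 0.01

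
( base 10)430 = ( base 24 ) HM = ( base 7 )1153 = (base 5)3210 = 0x1ae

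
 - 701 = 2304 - 3005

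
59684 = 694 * 86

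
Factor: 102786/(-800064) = -2^( - 5 )*3^ (  -  2 ) *37^1= - 37/288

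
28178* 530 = 14934340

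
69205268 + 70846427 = 140051695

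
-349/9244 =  - 349/9244= -  0.04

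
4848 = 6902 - 2054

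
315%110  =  95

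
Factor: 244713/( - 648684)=- 2^(  -  2 )*3^( - 1)*7^1*37^( - 1) * 43^1*271^1*487^(-1) = - 81571/216228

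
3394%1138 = 1118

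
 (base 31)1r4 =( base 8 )3412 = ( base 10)1802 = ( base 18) 5A2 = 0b11100001010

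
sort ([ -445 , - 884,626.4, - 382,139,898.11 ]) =[ - 884,  -  445, - 382,139, 626.4, 898.11]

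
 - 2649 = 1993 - 4642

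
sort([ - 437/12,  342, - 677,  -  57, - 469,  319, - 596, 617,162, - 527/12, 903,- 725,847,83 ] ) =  [ - 725, - 677, - 596, - 469, - 57, - 527/12, -437/12, 83,162,  319, 342 , 617, 847, 903]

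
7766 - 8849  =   - 1083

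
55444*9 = 498996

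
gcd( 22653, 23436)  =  27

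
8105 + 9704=17809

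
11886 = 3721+8165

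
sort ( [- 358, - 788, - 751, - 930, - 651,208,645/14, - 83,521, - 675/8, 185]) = [-930, - 788, - 751, - 651, - 358, - 675/8, - 83,645/14, 185, 208, 521] 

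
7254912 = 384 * 18893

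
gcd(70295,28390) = 85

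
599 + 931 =1530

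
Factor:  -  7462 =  - 2^1*7^1*13^1*41^1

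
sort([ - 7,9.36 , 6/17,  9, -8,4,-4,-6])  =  [ - 8, - 7,- 6,  -  4, 6/17,  4,9 , 9.36 ] 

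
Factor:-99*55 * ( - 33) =3^3 * 5^1*11^3 = 179685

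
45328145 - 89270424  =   - 43942279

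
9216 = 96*96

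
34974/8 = 17487/4 = 4371.75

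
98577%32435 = 1272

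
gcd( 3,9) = 3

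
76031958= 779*97602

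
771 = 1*771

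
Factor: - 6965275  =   - 5^2*278611^1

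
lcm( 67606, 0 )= 0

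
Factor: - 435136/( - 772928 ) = 523^1*929^( - 1) =523/929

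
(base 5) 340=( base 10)95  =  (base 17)5A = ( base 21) 4B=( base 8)137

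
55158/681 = 18386/227 = 81.00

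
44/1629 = 44/1629 = 0.03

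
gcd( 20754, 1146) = 6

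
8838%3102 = 2634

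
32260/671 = 48 + 52/671 = 48.08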